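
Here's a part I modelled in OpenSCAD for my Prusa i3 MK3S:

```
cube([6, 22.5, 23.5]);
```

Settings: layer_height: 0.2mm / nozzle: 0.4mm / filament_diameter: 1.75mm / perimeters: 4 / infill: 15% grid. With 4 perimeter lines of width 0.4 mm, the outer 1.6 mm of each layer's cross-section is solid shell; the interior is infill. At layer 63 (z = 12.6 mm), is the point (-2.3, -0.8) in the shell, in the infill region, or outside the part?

At z = 12.6 mm: the cube is present — its section is the full 6×22.5 rectangle. Overall, the cross-section is a single solid region. The nearest boundary edge runs (0.00, 0.00)→(6.00, 0.00); distance from the point to it = 2.44 mm. The point is not inside any of the regions above, so it lies outside the cross-section (2.44 mm from the nearest boundary).

outside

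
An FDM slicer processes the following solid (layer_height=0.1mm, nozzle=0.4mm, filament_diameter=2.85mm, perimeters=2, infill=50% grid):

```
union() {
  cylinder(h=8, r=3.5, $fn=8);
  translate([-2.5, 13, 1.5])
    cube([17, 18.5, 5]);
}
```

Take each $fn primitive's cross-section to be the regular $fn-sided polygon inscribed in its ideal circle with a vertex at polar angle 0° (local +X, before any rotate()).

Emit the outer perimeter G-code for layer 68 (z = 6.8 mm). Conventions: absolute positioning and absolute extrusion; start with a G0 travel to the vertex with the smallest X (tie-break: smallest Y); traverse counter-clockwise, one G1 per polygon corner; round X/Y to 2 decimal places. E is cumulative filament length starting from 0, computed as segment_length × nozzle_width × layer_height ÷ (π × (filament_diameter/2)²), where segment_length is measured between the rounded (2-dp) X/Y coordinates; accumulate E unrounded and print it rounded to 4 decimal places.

At z = 6.8 mm: the cylinder: section is a regular 8-gon, circumradius r=3.5; the cube at (-2.5, 13) is not intersected at this z (z outside [1.5, 6.5]); Combining (union): only the r=3.5 cylinder is present, so the union is just that shape — 1 connected region. The outline is a single polygon with 8 vertices. Extrusion per mm of travel: 0.4 × 0.1 / (π × 1.425²) = 0.006270. Accumulating E over each segment gives final E = 0.1342.

G0 X-3.50 Y0.00 Z6.80
G1 X-2.47 Y-2.47 E0.0168
G1 X0.00 Y-3.50 E0.0336
G1 X2.47 Y-2.47 E0.0503
G1 X3.50 Y0.00 E0.0671
G1 X2.47 Y2.47 E0.0839
G1 X0.00 Y3.50 E0.1007
G1 X-2.47 Y2.47 E0.1175
G1 X-3.50 Y0.00 E0.1342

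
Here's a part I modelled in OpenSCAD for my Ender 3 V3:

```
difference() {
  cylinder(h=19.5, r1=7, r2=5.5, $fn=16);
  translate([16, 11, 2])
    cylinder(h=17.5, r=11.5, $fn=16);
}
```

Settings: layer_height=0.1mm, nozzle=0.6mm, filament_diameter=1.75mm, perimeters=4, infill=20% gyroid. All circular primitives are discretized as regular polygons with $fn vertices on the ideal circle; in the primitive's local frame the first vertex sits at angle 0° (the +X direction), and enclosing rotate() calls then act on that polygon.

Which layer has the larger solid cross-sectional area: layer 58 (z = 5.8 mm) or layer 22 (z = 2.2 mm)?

Layer 58 (z = 5.8): the cone (r1=7→r2=5.5) has section circumradius 6.554 here — a regular 16-gon (area = (16/2)·6.554²·sin(360°/16) = 131.50 mm²); the cylinder at (16, 11): section is a regular 16-gon, circumradius r=11.5 (area = (16/2)·11.500²·sin(360°/16) = 404.88 mm²); Subtracting the remaining from the first: starting from the cone (131.50 mm²), the r=11.5 cylinder at (16, 11) misses the remaining region (no effect) — area = 131.50 mm². So its area = 131.50 mm². Layer 22 (z = 2.2): the cone contributes a regular 16-gon of circumradius 6.831 (interpolated between r1=7 and r2=5.5 at t=0.113) (area = (16/2)·6.831²·sin(360°/16) = 142.85 mm²); the cylinder at (16, 11): section is a regular 16-gon, circumradius r=11.5 (area = (16/2)·11.500²·sin(360°/16) = 404.88 mm²); Subtracting the remaining from the first: starting from the cone (142.85 mm²), the r=11.5 cylinder at (16, 11) misses the remaining region (no effect) — area = 142.85 mm². So its area = 142.85 mm². Layer 22 is larger (142.85 vs 131.50 mm²).

layer 22 (z = 2.2 mm)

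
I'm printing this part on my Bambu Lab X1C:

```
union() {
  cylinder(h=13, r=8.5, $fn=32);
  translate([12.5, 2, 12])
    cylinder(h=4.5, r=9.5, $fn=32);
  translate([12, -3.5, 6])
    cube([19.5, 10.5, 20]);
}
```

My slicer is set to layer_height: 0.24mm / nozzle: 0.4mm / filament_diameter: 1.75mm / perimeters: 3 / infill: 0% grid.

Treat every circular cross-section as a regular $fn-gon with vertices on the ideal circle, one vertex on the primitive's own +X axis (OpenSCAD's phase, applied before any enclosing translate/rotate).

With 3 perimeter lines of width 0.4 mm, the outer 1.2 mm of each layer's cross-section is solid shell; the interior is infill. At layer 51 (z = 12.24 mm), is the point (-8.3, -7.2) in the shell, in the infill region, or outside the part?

outside

At z = 12.24 mm: the r=8.5 cylinder gives a regular 32-gon of circumradius 8.5 (constant along its height); the r=9.5 cylinder at (12.5, 2) contributes a regular 32-gon of circumradius 9.5; the cube at (12, -3.5) (footprint 19.5×10.5) is included at this height; Combining (union): the regions partially overlap (shared area 145.46 mm²), so overlapping operands fuse into one piece — 1 connected region. Overall, the cross-section is a single solid region. The nearest boundary edge runs (-6.01, -6.01)→(-7.07, -4.72); distance from the point to it = 2.52 mm. The point is not inside any of the regions above, so it lies outside the cross-section (2.52 mm from the nearest boundary).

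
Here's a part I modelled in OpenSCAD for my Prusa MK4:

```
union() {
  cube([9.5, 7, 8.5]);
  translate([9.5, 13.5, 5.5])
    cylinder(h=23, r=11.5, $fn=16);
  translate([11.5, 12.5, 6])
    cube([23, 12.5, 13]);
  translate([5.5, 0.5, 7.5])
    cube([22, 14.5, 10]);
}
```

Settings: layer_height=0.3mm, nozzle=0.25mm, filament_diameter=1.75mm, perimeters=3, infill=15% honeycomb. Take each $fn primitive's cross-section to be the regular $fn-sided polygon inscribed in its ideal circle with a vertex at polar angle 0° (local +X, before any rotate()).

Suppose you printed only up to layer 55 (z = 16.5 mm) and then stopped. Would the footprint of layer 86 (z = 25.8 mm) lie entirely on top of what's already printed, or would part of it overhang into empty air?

Compare the two slices. At z = 16.5: the cube does not reach this height (z outside [0, 8.5]); the cylinder at (9.5, 13.5): section is a regular 16-gon, circumradius r=11.5 (area = (16/2)·11.500²·sin(360°/16) = 404.88 mm²); the cube at (11.5, 12.5) is present — its section is the full 23×12.5 rectangle (area 287.50 mm²); the 22×14.5 cube at (5.5, 0.5) contributes its full rectangle (area 319.00 mm²); Taking the union: the regions partially overlap — summed areas 1011.38 mm² minus the doubly-counted overlap 273.25 mm² gives 738.13 mm² — area = 738.13 mm². At z = 25.8: the cube is absent (z outside [0, 8.5]); the r=11.5 cylinder at (9.5, 13.5) gives a regular 16-gon of circumradius 11.5 (constant along its height) (area = (16/2)·11.500²·sin(360°/16) = 404.88 mm²); the cube at (11.5, 12.5) is absent (z outside [6, 19]); the cube at (5.5, 0.5) is not intersected at this z (z outside [7.5, 17.5]); Combining (union): only the r=11.5 cylinder at (9.5, 13.5) is present, so the union is just that shape — area = 404.88 mm². Checking containment: the cross-section at z = 25.8 is a subset of the cross-section at z = 16.5.

entirely on top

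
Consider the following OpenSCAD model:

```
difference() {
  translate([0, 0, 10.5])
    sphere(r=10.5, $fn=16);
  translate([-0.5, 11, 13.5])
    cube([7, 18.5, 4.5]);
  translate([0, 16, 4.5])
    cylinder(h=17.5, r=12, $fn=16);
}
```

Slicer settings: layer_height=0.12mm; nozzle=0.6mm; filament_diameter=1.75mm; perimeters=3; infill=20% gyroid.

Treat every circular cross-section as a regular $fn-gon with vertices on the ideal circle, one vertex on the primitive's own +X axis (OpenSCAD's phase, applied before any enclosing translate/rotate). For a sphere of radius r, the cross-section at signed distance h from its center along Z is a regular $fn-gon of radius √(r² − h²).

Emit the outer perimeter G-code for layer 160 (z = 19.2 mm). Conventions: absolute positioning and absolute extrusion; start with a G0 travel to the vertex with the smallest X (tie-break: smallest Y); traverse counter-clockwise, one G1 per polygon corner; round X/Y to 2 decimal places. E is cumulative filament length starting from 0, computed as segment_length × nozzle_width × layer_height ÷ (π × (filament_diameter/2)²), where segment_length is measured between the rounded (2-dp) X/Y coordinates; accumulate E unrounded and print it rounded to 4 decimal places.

At z = 19.2 mm: the sphere: section is a regular 16-gon, circumradius = √(r²−h²) = √(10.5²−8.7²) = 5.879; the cube at (-0.5, 11) is absent (z outside [13.5, 18]); the cylinder at (0, 16): section is a regular 16-gon, circumradius r=12; Taking the first minus the rest: starting from the r=10.5 sphere, the r=12 cylinder at (0, 16) partially overlaps it — only the 7.56 mm² overlap (of its 440.85 mm²) is removed, clipping the outline — 1 connected region. The outline is a single polygon with 16 vertices. Extrusion per mm of travel: 0.6 × 0.12 / (π × 0.875²) = 0.029934. Accumulating E over each segment gives final E = 1.0862.

G0 X-5.88 Y0.00 Z19.20
G1 X-5.43 Y-2.25 E0.0687
G1 X-4.16 Y-4.16 E0.1373
G1 X-2.25 Y-5.43 E0.2060
G1 X0.00 Y-5.88 E0.2747
G1 X2.25 Y-5.43 E0.3434
G1 X4.16 Y-4.16 E0.4120
G1 X5.43 Y-2.25 E0.4807
G1 X5.88 Y0.00 E0.5494
G1 X5.43 Y2.25 E0.6181
G1 X4.16 Y4.16 E0.6867
G1 X3.38 Y4.67 E0.7146
G1 X0.00 Y4.00 E0.8178
G1 X-3.38 Y4.67 E0.9209
G1 X-4.16 Y4.16 E0.9488
G1 X-5.43 Y2.25 E1.0175
G1 X-5.88 Y0.00 E1.0862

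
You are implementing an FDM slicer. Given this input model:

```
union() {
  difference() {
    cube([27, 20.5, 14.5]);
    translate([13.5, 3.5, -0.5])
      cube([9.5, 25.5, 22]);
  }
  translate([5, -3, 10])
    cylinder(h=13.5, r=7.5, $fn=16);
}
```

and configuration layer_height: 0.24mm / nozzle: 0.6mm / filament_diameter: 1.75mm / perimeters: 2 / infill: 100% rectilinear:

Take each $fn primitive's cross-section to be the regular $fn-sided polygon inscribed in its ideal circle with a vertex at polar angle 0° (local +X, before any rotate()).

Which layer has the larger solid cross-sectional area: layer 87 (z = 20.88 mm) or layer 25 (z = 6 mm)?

layer 25 (z = 6 mm)

Layer 87 (z = 20.88): the cube is not intersected at this z (z outside [0, 14.5]); the cube at (13.5, 3.5) (footprint 9.5×25.5) is included at this height (area 242.25 mm²); Taking the first minus the rest: the first operand is absent here, so nothing remains; the r=7.5 cylinder at (5, -3) gives a regular 16-gon of circumradius 7.5 (constant along its height) (area = (16/2)·7.500²·sin(360°/16) = 172.21 mm²); Taking the union: only the r=7.5 cylinder at (5, -3) is present, so the union is just that shape — area = 172.21 mm². So its area = 172.21 mm². Layer 25 (z = 6): the cube (footprint 27×20.5) is included at this height (area 553.50 mm²); the 9.5×25.5 cube at (13.5, 3.5) contributes its full rectangle (area 242.25 mm²); After the difference (first − rest): starting from the 27×20.5 cube (553.50 mm²), the 9.5×25.5 cube at (13.5, 3.5) partially overlaps it — only the 161.50 mm² overlap (of its 242.25 mm²) is removed, clipping the outline — area = 392.00 mm²; the cylinder at (5, -3) is not intersected at this z (z outside [10, 23.5]); Combining (union): only that combined region is present, so the union is just that shape — area = 392.00 mm². So its area = 392.00 mm². Layer 25 is larger (392.00 vs 172.21 mm²).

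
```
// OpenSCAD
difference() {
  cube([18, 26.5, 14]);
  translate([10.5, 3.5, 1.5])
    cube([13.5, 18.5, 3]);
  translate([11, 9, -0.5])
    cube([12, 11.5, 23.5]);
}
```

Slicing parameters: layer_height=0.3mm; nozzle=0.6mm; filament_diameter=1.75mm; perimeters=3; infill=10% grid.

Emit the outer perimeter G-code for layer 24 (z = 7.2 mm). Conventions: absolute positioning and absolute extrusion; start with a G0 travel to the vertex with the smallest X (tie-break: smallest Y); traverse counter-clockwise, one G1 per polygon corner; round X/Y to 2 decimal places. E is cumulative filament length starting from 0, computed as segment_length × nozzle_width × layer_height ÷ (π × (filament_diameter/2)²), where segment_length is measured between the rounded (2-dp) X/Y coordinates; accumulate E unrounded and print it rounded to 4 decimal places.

G0 X0.00 Y0.00 Z7.20
G1 X18.00 Y0.00 E1.3470
G1 X18.00 Y9.00 E2.0206
G1 X11.00 Y9.00 E2.5444
G1 X11.00 Y20.50 E3.4050
G1 X18.00 Y20.50 E3.9289
G1 X18.00 Y26.50 E4.3779
G1 X0.00 Y26.50 E5.7249
G1 X0.00 Y0.00 E7.7080

At z = 7.2 mm: the cube (footprint 18×26.5) is included at this height; the cube at (10.5, 3.5) is not intersected at this z (z outside [1.5, 4.5]); the cube at (11, 9) (footprint 12×11.5) is included at this height; Taking the first minus the rest: starting from the 18×26.5 cube, the 12×11.5 cube at (11, 9) partially overlaps it — only the 80.50 mm² overlap (of its 138.00 mm²) is removed, clipping the outline — 1 connected region. The outline is a single polygon with 8 vertices. Extrusion per mm of travel: 0.6 × 0.3 / (π × 0.875²) = 0.074835. Accumulating E over each segment gives final E = 7.7080.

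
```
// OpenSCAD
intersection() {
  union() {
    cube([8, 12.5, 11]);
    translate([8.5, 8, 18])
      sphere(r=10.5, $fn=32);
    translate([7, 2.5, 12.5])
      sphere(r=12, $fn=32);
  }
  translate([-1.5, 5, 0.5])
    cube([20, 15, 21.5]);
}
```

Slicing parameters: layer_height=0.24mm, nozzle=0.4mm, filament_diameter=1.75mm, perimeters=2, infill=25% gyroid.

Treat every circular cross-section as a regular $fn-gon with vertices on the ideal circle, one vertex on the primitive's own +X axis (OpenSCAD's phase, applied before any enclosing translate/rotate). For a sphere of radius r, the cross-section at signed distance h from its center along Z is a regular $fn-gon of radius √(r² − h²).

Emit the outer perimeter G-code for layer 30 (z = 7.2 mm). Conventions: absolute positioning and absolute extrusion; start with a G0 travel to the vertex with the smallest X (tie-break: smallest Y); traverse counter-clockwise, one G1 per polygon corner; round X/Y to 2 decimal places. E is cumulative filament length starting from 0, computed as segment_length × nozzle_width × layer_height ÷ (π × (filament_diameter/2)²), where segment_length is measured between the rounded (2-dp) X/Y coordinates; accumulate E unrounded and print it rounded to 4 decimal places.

G0 X-1.50 Y5.00 Z7.20
G1 X17.44 Y5.00 E0.7559
G1 X16.95 Y6.62 E0.8235
G1 X15.95 Y8.48 E0.9078
G1 X14.61 Y10.11 E0.9920
G1 X12.98 Y11.45 E1.0762
G1 X11.12 Y12.45 E1.1605
G1 X9.10 Y13.06 E1.2447
G1 X7.00 Y13.27 E1.3289
G1 X4.90 Y13.06 E1.4132
G1 X3.06 Y12.50 E1.4899
G1 X0.00 Y12.50 E1.6121
G1 X0.00 Y10.62 E1.6871
G1 X-0.61 Y10.11 E1.7188
G1 X-1.50 Y9.03 E1.7747
G1 X-1.50 Y5.00 E1.9355

At z = 7.2 mm: the cube is present — its section is the full 8×12.5 rectangle; the sphere at (8.5, 8) is not intersected at this z (|z−center|=10.800 > r=10.5); the sphere at (7, 2.5): section is a regular 32-gon, circumradius = √(r²−h²) = √(12²−5.3²) = 10.766; Combining (union): the regions partially overlap (shared area 97.48 mm²), so overlapping operands fuse into one piece — 1 connected region; the 20×15 cube at (-1.5, 5) contributes its full rectangle; Keeping only the common overlap: the 20×15 cube at (-1.5, 5) partially overlaps that combined region; clipping to the common part keeps 125.61 mm² — 1 connected region. The outline is a single polygon with 15 vertices. Extrusion per mm of travel: 0.4 × 0.24 / (π × 0.875²) = 0.039912. Accumulating E over each segment gives final E = 1.9355.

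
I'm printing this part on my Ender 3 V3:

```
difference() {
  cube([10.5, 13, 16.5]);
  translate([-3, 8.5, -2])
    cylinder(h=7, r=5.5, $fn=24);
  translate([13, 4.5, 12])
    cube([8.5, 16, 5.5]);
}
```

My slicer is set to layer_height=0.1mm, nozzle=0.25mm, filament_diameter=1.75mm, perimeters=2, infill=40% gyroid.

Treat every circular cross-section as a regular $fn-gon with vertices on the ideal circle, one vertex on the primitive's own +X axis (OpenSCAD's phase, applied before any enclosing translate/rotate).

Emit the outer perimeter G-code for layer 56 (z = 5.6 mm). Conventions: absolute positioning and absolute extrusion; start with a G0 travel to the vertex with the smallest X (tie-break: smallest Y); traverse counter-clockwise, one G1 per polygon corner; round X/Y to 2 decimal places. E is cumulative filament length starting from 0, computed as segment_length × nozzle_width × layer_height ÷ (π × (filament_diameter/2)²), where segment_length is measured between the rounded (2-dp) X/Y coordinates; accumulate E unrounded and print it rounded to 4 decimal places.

G0 X0.00 Y0.00 Z5.60
G1 X10.50 Y0.00 E0.1091
G1 X10.50 Y13.00 E0.2443
G1 X0.00 Y13.00 E0.3534
G1 X0.00 Y0.00 E0.4885

At z = 5.6 mm: the 10.5×13 cube contributes its full rectangle; the cylinder at (-3, 8.5) is not intersected at this z (z outside [-2, 5]); the cube at (13, 4.5) is not intersected at this z (z outside [12, 17.5]); Subtracting the remaining from the first: none of the subtracted shapes is present at this height, so the 10.5×13 cube is unchanged — 1 connected region. The outline is a single polygon with 4 vertices. Extrusion per mm of travel: 0.25 × 0.1 / (π × 0.875²) = 0.010394. Accumulating E over each segment gives final E = 0.4885.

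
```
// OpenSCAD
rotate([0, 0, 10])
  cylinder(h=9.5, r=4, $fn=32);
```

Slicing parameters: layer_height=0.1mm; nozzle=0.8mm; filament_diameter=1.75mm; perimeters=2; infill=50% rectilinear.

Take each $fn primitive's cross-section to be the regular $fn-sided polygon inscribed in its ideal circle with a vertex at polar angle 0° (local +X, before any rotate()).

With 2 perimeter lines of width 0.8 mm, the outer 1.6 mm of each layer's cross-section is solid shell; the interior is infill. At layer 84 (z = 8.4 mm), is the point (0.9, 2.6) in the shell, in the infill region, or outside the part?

At z = 8.4 mm: the r=4 cylinder contributes a regular 32-gon of circumradius 4; (rotated 10° about Z; rotation is an isometry so areas/perimeters/island counts are preserved). Overall, the cross-section is a single solid region. Undo the 10° rotation: the query point maps to (1.338, 2.404) in the un-rotated model frame. The nearest boundary edge runs (2.22, 3.33)→(1.53, 3.70); distance from the point to it = 1.23 mm. The point is inside the cross-section, 1.23 mm from the nearest boundary — within the 1.6 mm shell band (2 × 0.8).

shell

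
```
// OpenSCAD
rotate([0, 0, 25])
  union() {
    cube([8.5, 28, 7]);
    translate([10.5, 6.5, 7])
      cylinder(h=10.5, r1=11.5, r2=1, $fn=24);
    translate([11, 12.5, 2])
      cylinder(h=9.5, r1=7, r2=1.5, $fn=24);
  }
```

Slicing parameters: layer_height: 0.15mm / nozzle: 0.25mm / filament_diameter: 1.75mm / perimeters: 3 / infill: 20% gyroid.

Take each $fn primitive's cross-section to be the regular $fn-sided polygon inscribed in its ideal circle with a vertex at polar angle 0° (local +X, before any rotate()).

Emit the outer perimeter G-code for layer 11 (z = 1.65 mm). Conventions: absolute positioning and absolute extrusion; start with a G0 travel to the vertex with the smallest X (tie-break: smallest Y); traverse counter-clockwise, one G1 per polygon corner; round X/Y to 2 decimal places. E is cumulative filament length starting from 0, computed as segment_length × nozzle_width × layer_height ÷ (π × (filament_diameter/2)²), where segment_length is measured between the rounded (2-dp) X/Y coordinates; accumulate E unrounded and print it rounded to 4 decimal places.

At z = 1.65 mm: the cube is present — its section is the full 8.5×28 rectangle; the cone at (10.5, 6.5) is absent (z outside [7, 17.5]); the cone at (11, 12.5) is not intersected at this z (z outside [2, 11.5]); Taking the union: only the 8.5×28 cube is present, so the union is just that shape — 1 connected region; (rotated 25° about Z; rotation is an isometry so areas/perimeters/island counts are preserved). The outline is a single polygon with 4 vertices. Extrusion per mm of travel: 0.25 × 0.15 / (π × 0.875²) = 0.015591. Accumulating E over each segment gives final E = 1.1380.

G0 X-11.83 Y25.38 Z1.65
G1 X0.00 Y0.00 E0.4366
G1 X7.70 Y3.59 E0.5690
G1 X-4.13 Y28.97 E1.0056
G1 X-11.83 Y25.38 E1.1380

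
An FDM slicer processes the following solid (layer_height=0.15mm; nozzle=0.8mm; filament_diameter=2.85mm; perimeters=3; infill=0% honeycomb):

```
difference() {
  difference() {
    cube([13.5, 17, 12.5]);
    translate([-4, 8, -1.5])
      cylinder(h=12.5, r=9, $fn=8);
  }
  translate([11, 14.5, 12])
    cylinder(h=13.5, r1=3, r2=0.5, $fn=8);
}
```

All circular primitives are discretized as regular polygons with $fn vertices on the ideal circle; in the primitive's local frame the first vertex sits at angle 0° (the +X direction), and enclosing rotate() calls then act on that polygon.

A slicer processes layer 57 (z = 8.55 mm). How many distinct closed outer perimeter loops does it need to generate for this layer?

1

At z = 8.55 mm: the cube (footprint 13.5×17) is included at this height; the r=9 cylinder at (-4, 8) gives a regular 8-gon of circumradius 9 (constant along its height); Subtracting the remaining from the first: starting from the 13.5×17 cube, the r=9 cylinder at (-4, 8) partially overlaps it — only the 49.18 mm² overlap (of its 229.10 mm²) is removed, clipping the outline — 1 connected region; the cone at (11, 14.5) does not reach this height (z outside [12, 25.5]); Subtracting the remaining from the first: none of the subtracted shapes is present at this height, so that combined region is unchanged — 1 connected region. The result has 1 disconnected region.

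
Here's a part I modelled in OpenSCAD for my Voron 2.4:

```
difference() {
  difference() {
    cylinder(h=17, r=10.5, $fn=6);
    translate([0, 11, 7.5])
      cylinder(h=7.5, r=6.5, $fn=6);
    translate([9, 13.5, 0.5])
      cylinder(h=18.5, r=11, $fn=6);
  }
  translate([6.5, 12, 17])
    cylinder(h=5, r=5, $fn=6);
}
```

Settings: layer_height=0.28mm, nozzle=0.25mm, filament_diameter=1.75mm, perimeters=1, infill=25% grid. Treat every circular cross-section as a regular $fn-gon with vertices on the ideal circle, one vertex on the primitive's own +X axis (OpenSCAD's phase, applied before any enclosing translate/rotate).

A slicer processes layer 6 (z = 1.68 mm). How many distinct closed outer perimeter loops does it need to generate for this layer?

1

At z = 1.68 mm: the cylinder: section is a regular 6-gon, circumradius r=10.5; the cylinder at (0, 11) is absent (z outside [7.5, 15]); the r=11 cylinder at (9, 13.5) gives a regular 6-gon of circumradius 11 (constant along its height); After the difference (first − rest): starting from the r=10.5 cylinder, the r=11 cylinder at (9, 13.5) partially overlaps it — only the 24.09 mm² overlap (of its 314.37 mm²) is removed, clipping the outline — 1 connected region; the cylinder at (6.5, 12) is not intersected at this z (z outside [17, 22]); Subtracting the remaining from the first: none of the subtracted shapes is present at this height, so that combined region is unchanged — 1 connected region. The result has 1 disconnected region.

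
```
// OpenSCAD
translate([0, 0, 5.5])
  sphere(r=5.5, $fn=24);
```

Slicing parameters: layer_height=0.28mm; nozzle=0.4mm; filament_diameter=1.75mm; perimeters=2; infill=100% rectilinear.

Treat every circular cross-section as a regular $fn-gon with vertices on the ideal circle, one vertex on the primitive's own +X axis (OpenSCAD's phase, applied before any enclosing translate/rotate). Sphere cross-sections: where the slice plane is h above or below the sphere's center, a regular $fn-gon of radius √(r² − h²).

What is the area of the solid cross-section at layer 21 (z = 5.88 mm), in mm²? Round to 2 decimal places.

At z = 5.88 mm: the sphere: section is a regular 24-gon, circumradius = √(r²−h²) = √(5.5²−0.38²) = 5.487 (area = (24/2)·5.487²·sin(360°/24) = 93.50 mm²). Overall, the cross-section is a single solid region. Net area = 93.50 mm².

93.50 mm²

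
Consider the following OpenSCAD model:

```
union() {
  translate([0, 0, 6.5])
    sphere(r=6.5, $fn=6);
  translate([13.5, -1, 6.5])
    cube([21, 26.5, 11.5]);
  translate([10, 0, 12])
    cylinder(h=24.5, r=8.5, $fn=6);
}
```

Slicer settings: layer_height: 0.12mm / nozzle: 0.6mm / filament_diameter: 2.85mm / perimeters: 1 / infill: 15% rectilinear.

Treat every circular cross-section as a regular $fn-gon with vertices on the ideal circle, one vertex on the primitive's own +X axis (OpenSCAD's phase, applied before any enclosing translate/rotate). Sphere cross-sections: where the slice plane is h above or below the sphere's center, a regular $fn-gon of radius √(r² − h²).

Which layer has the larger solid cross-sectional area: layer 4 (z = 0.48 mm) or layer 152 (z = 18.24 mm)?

Layer 4 (z = 0.48): the r=6.5 sphere slices to a regular 6-gon of circumradius 2.451 (√(r²−h²) with h=6.02 from center) (area = (6/2)·2.451²·sin(360°/6) = 15.61 mm²); the cube at (13.5, -1) is absent (z outside [6.5, 18]); the cylinder at (10, 0) does not reach this height (z outside [12, 36.5]); Taking the union: only the r=6.5 sphere is present, so the union is just that shape — area = 15.61 mm². So its area = 15.61 mm². Layer 152 (z = 18.24): the sphere is not intersected at this z (|z−center|=11.740 > r=6.5); the cube at (13.5, -1) is absent (z outside [6.5, 18]); the r=8.5 cylinder at (10, 0) contributes a regular 6-gon of circumradius 8.5 (area = (6/2)·8.500²·sin(360°/6) = 187.71 mm²); Combining (union): only the r=8.5 cylinder at (10, 0) is present, so the union is just that shape — area = 187.71 mm². So its area = 187.71 mm². Layer 152 is larger (187.71 vs 15.61 mm²).

layer 152 (z = 18.24 mm)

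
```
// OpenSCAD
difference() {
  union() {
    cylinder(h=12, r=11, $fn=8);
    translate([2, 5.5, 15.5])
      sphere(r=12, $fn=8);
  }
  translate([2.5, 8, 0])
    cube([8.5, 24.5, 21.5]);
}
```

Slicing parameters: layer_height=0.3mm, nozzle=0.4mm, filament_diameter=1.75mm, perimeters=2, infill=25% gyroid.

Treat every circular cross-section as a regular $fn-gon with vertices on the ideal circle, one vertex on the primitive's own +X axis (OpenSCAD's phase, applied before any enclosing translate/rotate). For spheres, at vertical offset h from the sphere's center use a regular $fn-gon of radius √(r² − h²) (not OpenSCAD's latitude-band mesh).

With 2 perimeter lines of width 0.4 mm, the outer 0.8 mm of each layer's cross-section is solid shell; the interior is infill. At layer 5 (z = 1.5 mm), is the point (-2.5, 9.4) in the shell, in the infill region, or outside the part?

At z = 1.5 mm: the cylinder: section is a regular 8-gon, circumradius r=11; the sphere at (2, 5.5) does not reach this height (|z−center|=14.000 > r=12); Taking the union: only the r=11 cylinder is present, so the union is just that shape — 1 connected region; the cube at (2.5, 8) (footprint 8.5×24.5) is included at this height; After the difference (first − rest): starting from the result so far, the 8.5×24.5 cube at (2.5, 8) partially overlaps it — only the 4.66 mm² overlap (of its 208.25 mm²) is removed, clipping the outline — 1 connected region. Overall, the cross-section is a single solid region. The nearest boundary edge runs (-7.78, 7.78)→(0.00, 11.00); distance from the point to it = 0.52 mm. The point is inside the cross-section, 0.52 mm from the nearest boundary — within the 0.8 mm shell band (2 × 0.4).

shell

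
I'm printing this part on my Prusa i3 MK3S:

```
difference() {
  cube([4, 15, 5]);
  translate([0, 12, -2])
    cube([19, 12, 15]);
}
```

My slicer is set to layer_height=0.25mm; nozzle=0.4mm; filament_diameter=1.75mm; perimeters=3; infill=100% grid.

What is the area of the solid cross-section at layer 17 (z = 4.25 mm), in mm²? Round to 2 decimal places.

At z = 4.25 mm: the cube is present — its section is the full 4×15 rectangle (area 60.00 mm²); the 19×12 cube at (0, 12) contributes its full rectangle (area 228.00 mm²); Subtracting the remaining from the first: starting from the 4×15 cube (60.00 mm²), the 19×12 cube at (0, 12) partially overlaps it — only the 12.00 mm² overlap (of its 228.00 mm²) is removed, clipping the outline — area = 48.00 mm². Overall, the cross-section is a single solid region. Net area = 48.00 mm².

48.00 mm²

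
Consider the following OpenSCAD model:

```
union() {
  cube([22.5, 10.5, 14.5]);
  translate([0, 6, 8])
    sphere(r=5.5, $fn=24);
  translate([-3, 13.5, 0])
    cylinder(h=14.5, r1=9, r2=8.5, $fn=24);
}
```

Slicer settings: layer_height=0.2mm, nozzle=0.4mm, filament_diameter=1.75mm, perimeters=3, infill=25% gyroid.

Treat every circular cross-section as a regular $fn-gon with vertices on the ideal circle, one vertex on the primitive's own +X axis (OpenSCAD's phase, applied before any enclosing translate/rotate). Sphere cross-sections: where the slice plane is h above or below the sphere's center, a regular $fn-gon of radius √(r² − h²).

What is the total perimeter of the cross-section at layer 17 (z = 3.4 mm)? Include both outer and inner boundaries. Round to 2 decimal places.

101.66 mm

At z = 3.4 mm: the 22.5×10.5 cube contributes its full rectangle (perimeter 66.00 mm); the sphere at (0, 6): section is a regular 24-gon, circumradius = √(r²−h²) = √(5.5²−4.6²) = 3.015 (perimeter = 2·24·3.015·sin(180°/24) = 18.89 mm); the cone at (-3, 13.5) (r1=9→r2=8.5) has section circumradius 8.883 here — a regular 24-gon (perimeter = 2·24·8.883·sin(180°/24) = 55.65 mm); Combining (union): the regions partially overlap (shared area 42.80 mm²), so the edge portions inside another operand are dropped and the merged outline is re-measured after clipping — boundary = 101.66 mm. Overall, the cross-section is a single solid region. Total boundary length (outer) = 101.66 mm.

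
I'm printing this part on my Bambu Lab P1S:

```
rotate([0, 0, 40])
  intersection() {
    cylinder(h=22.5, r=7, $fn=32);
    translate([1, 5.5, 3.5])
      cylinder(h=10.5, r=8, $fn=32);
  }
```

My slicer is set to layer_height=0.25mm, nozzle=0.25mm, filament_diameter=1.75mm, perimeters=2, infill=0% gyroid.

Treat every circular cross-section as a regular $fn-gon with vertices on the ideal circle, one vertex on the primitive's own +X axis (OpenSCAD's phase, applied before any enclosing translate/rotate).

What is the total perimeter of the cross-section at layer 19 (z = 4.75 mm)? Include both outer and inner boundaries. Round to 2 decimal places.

At z = 4.75 mm: the cylinder: section is a regular 32-gon, circumradius r=7 (perimeter = 2·32·7.000·sin(180°/32) = 43.91 mm); the r=8 cylinder at (1, 5.5) gives a regular 32-gon of circumradius 8 (constant along its height) (perimeter = 2·32·8.000·sin(180°/32) = 50.18 mm); Taking the intersection: the r=8 cylinder at (1, 5.5) partially overlaps the r=7 cylinder; clipping to the common part keeps 93.35 mm² — boundary = 35.42 mm; (rotated 40° about Z; rotation is an isometry so areas/perimeters/island counts are preserved). Overall, the cross-section is a single solid region. Total boundary length (outer) = 35.42 mm.

35.42 mm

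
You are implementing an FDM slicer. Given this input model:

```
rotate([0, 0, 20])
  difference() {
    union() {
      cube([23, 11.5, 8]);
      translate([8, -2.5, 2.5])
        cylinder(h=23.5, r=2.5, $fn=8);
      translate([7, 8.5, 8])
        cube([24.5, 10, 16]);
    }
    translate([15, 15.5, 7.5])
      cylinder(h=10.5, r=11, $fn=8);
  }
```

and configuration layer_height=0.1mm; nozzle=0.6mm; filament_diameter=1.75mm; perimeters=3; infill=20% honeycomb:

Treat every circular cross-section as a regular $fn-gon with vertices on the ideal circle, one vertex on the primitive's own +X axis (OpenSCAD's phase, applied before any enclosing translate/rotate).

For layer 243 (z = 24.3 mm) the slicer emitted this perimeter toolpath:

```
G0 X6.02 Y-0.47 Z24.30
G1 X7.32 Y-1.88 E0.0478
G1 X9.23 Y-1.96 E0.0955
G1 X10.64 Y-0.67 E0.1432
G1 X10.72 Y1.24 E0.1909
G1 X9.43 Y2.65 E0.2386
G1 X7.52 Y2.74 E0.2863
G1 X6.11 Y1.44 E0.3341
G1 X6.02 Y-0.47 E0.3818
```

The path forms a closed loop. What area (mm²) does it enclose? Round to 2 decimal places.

Apply the shoelace formula to the sequence of (X, Y) vertices; enclosed area = 17.67 mm².

17.67 mm²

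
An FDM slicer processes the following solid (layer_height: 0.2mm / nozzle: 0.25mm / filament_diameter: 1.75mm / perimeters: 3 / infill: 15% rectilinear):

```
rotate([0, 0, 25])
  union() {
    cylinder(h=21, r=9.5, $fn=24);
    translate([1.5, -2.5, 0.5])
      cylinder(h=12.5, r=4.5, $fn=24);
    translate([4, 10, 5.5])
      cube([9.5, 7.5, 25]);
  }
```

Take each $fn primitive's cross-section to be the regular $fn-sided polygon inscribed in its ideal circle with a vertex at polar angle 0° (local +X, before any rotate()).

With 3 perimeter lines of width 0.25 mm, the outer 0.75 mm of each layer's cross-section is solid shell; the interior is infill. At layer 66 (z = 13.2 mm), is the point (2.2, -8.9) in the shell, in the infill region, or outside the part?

shell

At z = 13.2 mm: the r=9.5 cylinder gives a regular 24-gon of circumradius 9.5 (constant along its height); the cylinder at (1.5, -2.5) is absent (z outside [0.5, 13]); the 9.5×7.5 cube at (4, 10) contributes its full rectangle; Merging all regions: the 2 present regions are separate (no shared area or edge), so areas and boundary lengths simply add and each stays a separate island — 2 connected regions; (rotated 25° about Z; rotation is an isometry so areas/perimeters/island counts are preserved). Overall, the cross-section has 2 separate islands. Undo the 25° rotation: the query point maps to (-1.767, -8.996) in the un-rotated model frame. The nearest boundary edge runs (-0.00, -9.50)→(-2.46, -9.18); distance from the point to it = 0.27 mm. (Shell/infill is judged within the island containing the point — the largest one.) The point is inside the cross-section, 0.27 mm from the nearest boundary — within the 0.75 mm shell band (3 × 0.25).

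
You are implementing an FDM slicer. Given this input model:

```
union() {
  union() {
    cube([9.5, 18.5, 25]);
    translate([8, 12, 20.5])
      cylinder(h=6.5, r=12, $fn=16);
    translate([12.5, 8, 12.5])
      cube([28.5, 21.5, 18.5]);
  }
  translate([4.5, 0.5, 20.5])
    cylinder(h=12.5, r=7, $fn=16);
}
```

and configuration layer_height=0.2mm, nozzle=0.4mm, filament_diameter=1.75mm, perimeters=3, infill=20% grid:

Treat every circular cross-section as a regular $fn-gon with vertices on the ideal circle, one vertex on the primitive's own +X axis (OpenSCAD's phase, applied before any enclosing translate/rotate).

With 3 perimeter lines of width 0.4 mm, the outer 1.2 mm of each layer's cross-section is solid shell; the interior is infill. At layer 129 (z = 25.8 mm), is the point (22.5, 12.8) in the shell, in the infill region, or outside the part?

infill

At z = 25.8 mm: the cube is absent (z outside [0, 25]); the r=12 cylinder at (8, 12) gives a regular 16-gon of circumradius 12 (constant along its height); the cube at (12.5, 8) (footprint 28.5×21.5) is included at this height; Combining (union): the regions partially overlap (shared area 86.64 mm²), so overlapping operands fuse into one piece — 1 connected region; the r=7 cylinder at (4.5, 0.5) gives a regular 16-gon of circumradius 7 (constant along its height); Taking the union: the regions partially overlap (shared area 63.33 mm²), so overlapping operands fuse into one piece — 1 connected region. Overall, the cross-section is a single solid region. The nearest boundary edge runs (41.00, 8.00)→(19.20, 8.00); distance from the point to it = 4.80 mm. The point is inside the cross-section and 4.80 mm from the nearest boundary — more than the 1.2 mm shell width (3 × 0.4), so it's in the infill interior.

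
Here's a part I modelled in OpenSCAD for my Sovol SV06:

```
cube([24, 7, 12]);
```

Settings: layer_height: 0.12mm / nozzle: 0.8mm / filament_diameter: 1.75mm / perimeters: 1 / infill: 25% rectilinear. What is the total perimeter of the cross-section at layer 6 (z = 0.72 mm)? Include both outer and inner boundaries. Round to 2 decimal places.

62.00 mm

At z = 0.72 mm: the cube is present — its section is the full 24×7 rectangle (perimeter 62.00 mm). Overall, the cross-section is a single solid region. Total boundary length (outer) = 62.00 mm.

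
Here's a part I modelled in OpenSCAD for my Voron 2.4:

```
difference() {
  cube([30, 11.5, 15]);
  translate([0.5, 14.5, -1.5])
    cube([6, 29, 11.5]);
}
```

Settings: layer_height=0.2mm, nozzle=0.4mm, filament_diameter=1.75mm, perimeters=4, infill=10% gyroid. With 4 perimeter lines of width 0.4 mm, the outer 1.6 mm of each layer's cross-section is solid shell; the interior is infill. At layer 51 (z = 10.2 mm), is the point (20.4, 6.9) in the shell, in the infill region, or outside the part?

infill

At z = 10.2 mm: the cube (footprint 30×11.5) is included at this height; the cube at (0.5, 14.5) is absent (z outside [-1.5, 10]); After the difference (first − rest): none of the subtracted shapes is present at this height, so the 30×11.5 cube is unchanged — 1 connected region. Overall, the cross-section is a single solid region. The nearest boundary edge runs (30.00, 11.50)→(0.00, 11.50); distance from the point to it = 4.60 mm. The point is inside the cross-section and 4.60 mm from the nearest boundary — more than the 1.6 mm shell width (4 × 0.4), so it's in the infill interior.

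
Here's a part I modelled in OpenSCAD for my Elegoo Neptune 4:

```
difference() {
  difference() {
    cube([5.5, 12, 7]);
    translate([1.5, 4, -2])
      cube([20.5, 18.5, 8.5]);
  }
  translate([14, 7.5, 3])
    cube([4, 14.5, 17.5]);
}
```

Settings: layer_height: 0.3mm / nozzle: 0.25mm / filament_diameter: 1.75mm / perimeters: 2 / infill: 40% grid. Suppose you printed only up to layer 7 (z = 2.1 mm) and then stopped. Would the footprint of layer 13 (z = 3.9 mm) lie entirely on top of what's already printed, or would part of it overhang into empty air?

Compare the two slices. At z = 2.1: the cube (footprint 5.5×12) is included at this height (area 66.00 mm²); the cube at (1.5, 4) is present — its section is the full 20.5×18.5 rectangle (area 379.25 mm²); Taking the first minus the rest: starting from the 5.5×12 cube (66.00 mm²), the 20.5×18.5 cube at (1.5, 4) partially overlaps it — only the 32.00 mm² overlap (of its 379.25 mm²) is removed, clipping the outline — area = 34.00 mm²; the cube at (14, 7.5) is not intersected at this z (z outside [3, 20.5]); Subtracting the remaining from the first: none of the subtracted shapes is present at this height, so that combined region is unchanged — area = 34.00 mm². At z = 3.9: the 5.5×12 cube contributes its full rectangle (area 66.00 mm²); the cube at (1.5, 4) is present — its section is the full 20.5×18.5 rectangle (area 379.25 mm²); Subtracting the remaining from the first: starting from the 5.5×12 cube (66.00 mm²), the 20.5×18.5 cube at (1.5, 4) partially overlaps it — only the 32.00 mm² overlap (of its 379.25 mm²) is removed, clipping the outline — area = 34.00 mm²; the 4×14.5 cube at (14, 7.5) contributes its full rectangle (area 58.00 mm²); Taking the first minus the rest: starting from the result so far (34.00 mm²), the 4×14.5 cube at (14, 7.5) misses the remaining region (no effect) — area = 34.00 mm². Checking containment: the cross-section at z = 3.9 is a subset of the cross-section at z = 2.1.

entirely on top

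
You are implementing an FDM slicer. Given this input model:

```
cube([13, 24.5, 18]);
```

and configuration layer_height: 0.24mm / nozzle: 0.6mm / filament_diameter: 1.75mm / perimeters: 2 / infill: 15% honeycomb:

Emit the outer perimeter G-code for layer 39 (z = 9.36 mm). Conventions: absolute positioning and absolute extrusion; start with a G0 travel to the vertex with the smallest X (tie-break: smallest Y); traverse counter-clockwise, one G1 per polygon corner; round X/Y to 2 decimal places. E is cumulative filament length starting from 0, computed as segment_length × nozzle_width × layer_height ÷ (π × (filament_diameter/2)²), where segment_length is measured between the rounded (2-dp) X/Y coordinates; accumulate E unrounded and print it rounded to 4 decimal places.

G0 X0.00 Y0.00 Z9.36
G1 X13.00 Y0.00 E0.7783
G1 X13.00 Y24.50 E2.2451
G1 X0.00 Y24.50 E3.0233
G1 X0.00 Y0.00 E4.4901

At z = 9.36 mm: the cube (footprint 13×24.5) is included at this height. The outline is a single polygon with 4 vertices. Extrusion per mm of travel: 0.6 × 0.24 / (π × 0.875²) = 0.059868. Accumulating E over each segment gives final E = 4.4901.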